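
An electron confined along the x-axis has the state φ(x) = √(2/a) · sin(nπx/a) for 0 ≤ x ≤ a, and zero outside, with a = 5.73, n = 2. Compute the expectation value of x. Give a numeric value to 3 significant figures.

⟨x⟩ = ∫ x·|φ|² dx (integrals over the domain).
With sin²θ = (1 − cos2θ)/2 on 0 ≤ x ≤ a: ∫sin²(nπx/a) dx = a/2, ∫x·sin²(nπx/a) dx = a²/4, ∫x²·sin²(nπx/a) dx = a³·(1/6 − 1/(4n²π²)); higher powers xᵏ the same way, integrating xᵏ·cos(2nπx/a) by parts.
⟨x⟩ = 2.8650.

2.87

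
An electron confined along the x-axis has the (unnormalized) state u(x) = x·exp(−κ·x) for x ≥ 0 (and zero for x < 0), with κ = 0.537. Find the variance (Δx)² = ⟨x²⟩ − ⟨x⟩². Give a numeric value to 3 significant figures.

2.60

Compute ⟨x⟩ and ⟨x²⟩ separately, then (Δx)² = ⟨x²⟩ − ⟨x⟩².
Every integrand reduces to terms xʲ·e^(−2κx) on [0, ∞); use ∫₀^∞ xʲ·e^(−2κx) dx = j!/(2κ)^(j+1).
Normalization: ∫|u|² dx = 1.6144.
⟨x⟩ = 2.7933 and ⟨x²⟩ = 10.403.
(Δx)² = 10.403 − (2.7933)² = 2.6008.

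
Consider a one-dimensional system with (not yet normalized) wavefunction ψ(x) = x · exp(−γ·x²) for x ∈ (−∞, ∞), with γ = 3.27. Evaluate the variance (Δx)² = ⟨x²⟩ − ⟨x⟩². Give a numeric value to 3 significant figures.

Compute ⟨x⟩ and ⟨x²⟩ separately, then (Δx)² = ⟨x²⟩ − ⟨x⟩².
Expand each integrand as polynomial × e^(−2γx²) and use ∫x^(2j)·e^(−2γx²) dx = (2j−1)!!/(4γ)^j · √(π/(2γ)), odd powers → 0; here √(π/(2γ)) = 0.69308.
Normalization: ∫|ψ|² dx = 0.052988.
⟨x⟩ = 0.0000 and ⟨x²⟩ = 0.22936.
(Δx)² = 0.22936 − (0.0000)² = 0.22936.

0.229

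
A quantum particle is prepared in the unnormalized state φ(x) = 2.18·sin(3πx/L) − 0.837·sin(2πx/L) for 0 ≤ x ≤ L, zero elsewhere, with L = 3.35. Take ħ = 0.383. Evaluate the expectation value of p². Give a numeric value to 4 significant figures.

1.078

p² φ = −ħ² d²φ/dx²; ⟨p²⟩ = −ħ² ∫ φ*·φ'' dx / ∫|φ|² dx.
d²/dx² sin(jπx/L) = −(jπ/L)²·sin(jπx/L); on 0 ≤ x ≤ L, ∫sin²(jπx/L) dx = L/2 and ∫sin(jπx/L)·sin(lπx/L) dx = 0 for j ≠ l, so only diagonal terms survive in ∫|φ|² and ∫φ·φ″; ∫φ·φ′ dx = [φ²/2] between the walls = 0.
State is unnormalized: ∫|φ|² dx = 9.1337, and ∫φ*·(−ħ² φ'') dx = 9.8478, so ⟨p²⟩ = 9.8478 / 9.1337.
⟨p²⟩ = 1.0782.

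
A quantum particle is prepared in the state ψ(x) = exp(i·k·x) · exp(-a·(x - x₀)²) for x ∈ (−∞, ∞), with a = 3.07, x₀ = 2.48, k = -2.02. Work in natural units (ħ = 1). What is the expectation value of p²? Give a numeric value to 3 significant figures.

7.15

p² ψ = −ħ² d²ψ/dx²; ⟨p²⟩ = −ħ² ∫ ψ*·ψ'' dx / ∫|ψ|² dx.
Gaussian moments (u = x − x₀): ∫u^(2j)·e^(−2au²) du = (2j−1)!!/(4a)^j · √(π/(2a)), odd powers integrate to 0; here √(π/(2a)) = 0.71530. Derivatives: ψ′ = (ik − 2au)·ψ, ψ″ = ((ik − 2au)² − 2a)·ψ; the odd-in-u pieces drop out.
State is unnormalized: ∫|ψ|² dx = 0.71530, and ∫ψ*·(−ħ² ψ'') dx = 5.1147, so ⟨p²⟩ = 5.1147 / 0.71530.
⟨p²⟩ = 7.1504.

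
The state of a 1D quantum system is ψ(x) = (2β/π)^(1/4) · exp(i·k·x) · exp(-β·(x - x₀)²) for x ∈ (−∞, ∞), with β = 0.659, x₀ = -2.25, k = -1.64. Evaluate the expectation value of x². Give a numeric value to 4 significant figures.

⟨x²⟩ = ∫ x²·|ψ|² dx (integrals over the domain).
Gaussian moments (u = x − x₀): ∫u^(2j)·e^(−2βu²) du = (2j−1)!!/(4β)^j · √(π/(2β)), odd powers integrate to 0; here √(π/(2β)) = 1.5439.
⟨x²⟩ = 5.4419.

5.442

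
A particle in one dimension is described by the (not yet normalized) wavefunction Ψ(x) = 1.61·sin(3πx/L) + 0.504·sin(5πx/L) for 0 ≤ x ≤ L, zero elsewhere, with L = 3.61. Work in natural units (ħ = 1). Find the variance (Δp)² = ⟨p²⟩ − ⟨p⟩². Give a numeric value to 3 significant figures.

Compute ⟨p⟩ and ⟨p²⟩ separately; (Δp)² = ⟨p²⟩ − ⟨p⟩².
d²/dx² sin(jπx/L) = −(jπ/L)²·sin(jπx/L); on 0 ≤ x ≤ L, ∫sin²(jπx/L) dx = L/2 and ∫sin(jπx/L)·sin(lπx/L) dx = 0 for j ≠ l, so only diagonal terms survive in ∫|Ψ|² and ∫Ψ·Ψ″; ∫Ψ·Ψ′ dx = [Ψ²/2] between the walls = 0.
Normalization: ∫|Ψ|² dx = 5.1372.
⟨p⟩ = 0.0000 and ⟨p²⟩ = 7.8974.
(Δp)² = 7.8974 − (0.0000)² = 7.8974.

7.90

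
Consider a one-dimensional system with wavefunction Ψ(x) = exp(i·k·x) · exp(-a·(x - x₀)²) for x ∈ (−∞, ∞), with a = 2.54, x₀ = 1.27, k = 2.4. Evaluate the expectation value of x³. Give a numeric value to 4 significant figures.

2.423

⟨x³⟩ = ∫ x³·|Ψ|² dx / ∫|Ψ|² dx (integrals over the domain).
Gaussian moments (u = x − x₀): ∫u^(2j)·e^(−2au²) du = (2j−1)!!/(4a)^j · √(π/(2a)), odd powers integrate to 0; here √(π/(2a)) = 0.78640.
State is unnormalized: ∫|Ψ|² dx = 0.78640, and ∫Ψ*·x³·Ψ dx = 1.9057, so ⟨x³⟩ = 1.9057 / 0.78640.
⟨x³⟩ = 2.4234.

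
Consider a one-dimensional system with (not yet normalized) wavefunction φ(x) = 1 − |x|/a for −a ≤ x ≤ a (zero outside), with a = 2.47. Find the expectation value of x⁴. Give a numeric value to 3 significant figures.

1.06

⟨x⁴⟩ = ∫ x⁴·|φ|² dx / ∫|φ|² dx (integrals over the domain).
φ is even, so ∫ over [−a, a] = 2∫₀ᵃ with φ = 1 − x/a there: ∫₀ᵃ (1 − x/a)² dx = a/3, ∫₀ᵃ x²(1 − x/a)² dx = a³/30, ∫₀ᵃ x⁴(1 − x/a)² dx = a⁵/105.
State is unnormalized: ∫|φ|² dx = 1.6467, and ∫φ*·x⁴·φ dx = 1.7512, so ⟨x⁴⟩ = 1.7512 / 1.6467.
⟨x⁴⟩ = 1.0635.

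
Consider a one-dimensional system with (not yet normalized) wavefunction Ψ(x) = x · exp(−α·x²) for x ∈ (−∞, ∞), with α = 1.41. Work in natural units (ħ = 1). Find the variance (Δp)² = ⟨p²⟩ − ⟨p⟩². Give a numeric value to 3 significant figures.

Compute ⟨p⟩ and ⟨p²⟩ separately; (Δp)² = ⟨p²⟩ − ⟨p⟩².
Expand each integrand as polynomial × e^(−2αx²) and use ∫x^(2j)·e^(−2αx²) dx = (2j−1)!!/(4α)^j · √(π/(2α)), odd powers → 0; here √(π/(2α)) = 1.0555. Differentiate with the product rule, d/dx e^(−αx²) = −2αx·e^(−αx²).
Normalization: ∫|Ψ|² dx = 0.18714.
⟨p⟩ = 0.0000 and ⟨p²⟩ = 4.2300.
(Δp)² = 4.2300 − (0.0000)² = 4.2300.

4.23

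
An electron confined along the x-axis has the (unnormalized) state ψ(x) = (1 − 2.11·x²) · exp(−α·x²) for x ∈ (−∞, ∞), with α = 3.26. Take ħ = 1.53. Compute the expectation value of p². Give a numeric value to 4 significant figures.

15.23

p² ψ = −ħ² d²ψ/dx²; ⟨p²⟩ = −ħ² ∫ ψ*·ψ'' dx / ∫|ψ|² dx.
Expand each integrand as polynomial × e^(−2αx²) and use ∫x^(2j)·e^(−2αx²) dx = (2j−1)!!/(4α)^j · √(π/(2α)), odd powers → 0; here √(π/(2α)) = 0.69415. Differentiate with the product rule, d/dx e^(−αx²) = −2αx·e^(−αx²).
State is unnormalized: ∫|ψ|² dx = 0.52403, and ∫ψ*·(−ħ² ψ'') dx = 7.9824, so ⟨p²⟩ = 7.9824 / 0.52403.
⟨p²⟩ = 15.233.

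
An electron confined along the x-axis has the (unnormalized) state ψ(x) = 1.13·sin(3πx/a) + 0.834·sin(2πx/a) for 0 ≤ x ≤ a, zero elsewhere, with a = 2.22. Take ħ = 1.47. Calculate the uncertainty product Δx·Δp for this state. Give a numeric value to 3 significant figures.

2.51

Δx = √(⟨x²⟩−⟨x⟩²), Δp = √(⟨p²⟩−⟨p⟩²).
On 0 ≤ x ≤ a (j ≠ l): ∫sin²(jπx/a) dx = a/2, ∫sin(jπx/a)·sin(lπx/a) dx = 0; diagonal moments ∫x·sin²(jπx/a) dx = a²/4, ∫x²·sin²(jπx/a) dx = a³·(1/6 − 1/(4j²π²)); cross terms ∫x·sin(jπx/a)·sin(lπx/a) dx = 0 for j + l even and −4jla²/(π²(j² − l²)²) for j + l odd, ∫x²·sin(jπx/a)·sin(lπx/a) dx = (−1)^(j+l)·4jla³/(π²(j² − l²)²); higher powers the same way via product-to-sum and parts. d²/dx² sin(jπx/a) = −(jπ/a)²·sin(jπx/a); on 0 ≤ x ≤ a, ∫sin²(jπx/a) dx = a/2 and ∫sin(jπx/a)·sin(lπx/a) dx = 0 for j ≠ l, so only diagonal terms survive in ∫|ψ|² and ∫ψ·ψ″; ∫ψ·ψ′ dx = [ψ²/2] between the walls = 0.
Normalization: ∫|ψ|² dx = 2.1894.
⟨x⟩ = 0.69731, ⟨x²⟩ = 0.68666 ⇒ Δx = 0.44768.
⟨p⟩ = 0.0000, ⟨p²⟩ = 31.317 ⇒ Δp = 5.5961.
Δx·Δp = 2.5053.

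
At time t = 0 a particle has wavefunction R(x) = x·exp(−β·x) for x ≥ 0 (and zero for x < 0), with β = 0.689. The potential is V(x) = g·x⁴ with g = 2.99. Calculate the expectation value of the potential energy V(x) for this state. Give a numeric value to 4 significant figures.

298.5

⟨V⟩ = ∫ V(x)·|R|² dx / ∫|R|² dx.
Every integrand reduces to terms xʲ·e^(−2βx) on [0, ∞); use ∫₀^∞ xʲ·e^(−2βx) dx = j!/(2β)^(j+1).
State is unnormalized: ∫|R|² dx = 0.76433, and ∫R*·V(x)·R dx = 228.17, so ⟨V⟩ = 228.17 / 0.76433.
⟨V⟩ = 298.52.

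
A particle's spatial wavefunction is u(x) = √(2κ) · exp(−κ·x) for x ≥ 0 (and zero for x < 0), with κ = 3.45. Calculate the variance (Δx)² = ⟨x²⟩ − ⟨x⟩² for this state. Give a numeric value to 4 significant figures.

Compute ⟨x⟩ and ⟨x²⟩ separately, then (Δx)² = ⟨x²⟩ − ⟨x⟩².
Every integrand reduces to terms xʲ·e^(−2κx) on [0, ∞); use ∫₀^∞ xʲ·e^(−2κx) dx = j!/(2κ)^(j+1).
⟨x⟩ = 0.14493 and ⟨x²⟩ = 0.042008.
(Δx)² = 0.042008 − (0.14493)² = 0.021004.

0.02100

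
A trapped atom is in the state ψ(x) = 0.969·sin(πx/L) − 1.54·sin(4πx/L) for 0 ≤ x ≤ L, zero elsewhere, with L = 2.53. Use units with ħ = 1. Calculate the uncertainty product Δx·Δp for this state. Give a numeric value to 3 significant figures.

Δx = √(⟨x²⟩−⟨x⟩²), Δp = √(⟨p²⟩−⟨p⟩²).
On 0 ≤ x ≤ L (j ≠ l): ∫sin²(jπx/L) dx = L/2, ∫sin(jπx/L)·sin(lπx/L) dx = 0; diagonal moments ∫x·sin²(jπx/L) dx = L²/4, ∫x²·sin²(jπx/L) dx = L³·(1/6 − 1/(4j²π²)); cross terms ∫x·sin(jπx/L)·sin(lπx/L) dx = 0 for j + l even and −4jlL²/(π²(j² − l²)²) for j + l odd, ∫x²·sin(jπx/L)·sin(lπx/L) dx = (−1)^(j+l)·4jlL³/(π²(j² − l²)²); higher powers the same way via product-to-sum and parts. d²/dx² sin(jπx/L) = −(jπ/L)²·sin(jπx/L); on 0 ≤ x ≤ L, ∫sin²(jπx/L) dx = L/2 and ∫sin(jπx/L)·sin(lπx/L) dx = 0 for j ≠ l, so only diagonal terms survive in ∫|ψ|² and ∫ψ·ψ″; ∫ψ·ψ′ dx = [ψ²/2] between the walls = 0.
Normalization: ∫|ψ|² dx = 4.1879.
⟨x⟩ = 1.2979, ⟨x²⟩ = 2.1103 ⇒ Δx = 0.65256.
⟨p⟩ = 0.0000, ⟨p²⟩ = 18.111 ⇒ Δp = 4.2557.
Δx·Δp = 2.7771.

2.78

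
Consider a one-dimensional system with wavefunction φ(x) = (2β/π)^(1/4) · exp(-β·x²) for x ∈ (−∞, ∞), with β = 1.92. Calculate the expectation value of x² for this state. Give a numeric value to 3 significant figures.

0.130

⟨x²⟩ = ∫ x²·|φ|² dx (integrals over the domain).
Gaussian moments: ∫x^(2j)·e^(−2βx²) dx = (2j−1)!!/(4β)^j · √(π/(2β)), odd powers integrate to 0; here √(π/(2β)) = 0.90450.
⟨x²⟩ = 0.13021.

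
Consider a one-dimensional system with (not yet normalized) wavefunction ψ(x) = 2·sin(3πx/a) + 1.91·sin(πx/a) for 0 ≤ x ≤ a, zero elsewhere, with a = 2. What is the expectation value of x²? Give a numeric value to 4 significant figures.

⟨x²⟩ = ∫ x²·|ψ|² dx / ∫|ψ|² dx (integrals over the domain).
On 0 ≤ x ≤ a (j ≠ l): ∫sin²(jπx/a) dx = a/2, ∫sin(jπx/a)·sin(lπx/a) dx = 0; diagonal moments ∫x·sin²(jπx/a) dx = a²/4, ∫x²·sin²(jπx/a) dx = a³·(1/6 − 1/(4j²π²)); cross terms ∫x·sin(jπx/a)·sin(lπx/a) dx = 0 for j + l even and −4jla²/(π²(j² − l²)²) for j + l odd, ∫x²·sin(jπx/a)·sin(lπx/a) dx = (−1)^(j+l)·4jla³/(π²(j² − l²)²); higher powers the same way via product-to-sum and parts.
State is unnormalized: ∫|ψ|² dx = 7.6481, and ∫ψ*·x²·ψ dx = 10.529, so ⟨x²⟩ = 10.529 / 7.6481.
⟨x²⟩ = 1.3767.

1.377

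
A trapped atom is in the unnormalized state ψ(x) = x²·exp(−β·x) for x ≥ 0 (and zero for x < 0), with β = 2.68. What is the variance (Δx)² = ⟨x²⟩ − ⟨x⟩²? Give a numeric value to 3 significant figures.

0.174

Compute ⟨x⟩ and ⟨x²⟩ separately, then (Δx)² = ⟨x²⟩ − ⟨x⟩².
Every integrand reduces to terms xʲ·e^(−2βx) on [0, ∞); use ∫₀^∞ xʲ·e^(−2βx) dx = j!/(2β)^(j+1).
Normalization: ∫|ψ|² dx = 0.0054248.
⟨x⟩ = 0.93284 and ⟨x²⟩ = 1.0442.
(Δx)² = 1.0442 − (0.93284)² = 0.17404.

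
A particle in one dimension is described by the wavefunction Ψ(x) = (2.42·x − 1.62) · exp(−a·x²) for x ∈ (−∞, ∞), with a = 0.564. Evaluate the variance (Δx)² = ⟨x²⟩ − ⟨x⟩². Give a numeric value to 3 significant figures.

Compute ⟨x⟩ and ⟨x²⟩ separately, then (Δx)² = ⟨x²⟩ − ⟨x⟩².
Expand each integrand as polynomial × e^(−2ax²) and use ∫x^(2j)·e^(−2ax²) dx = (2j−1)!!/(4a)^j · √(π/(2a)), odd powers → 0; here √(π/(2a)) = 1.6689.
Normalization: ∫|Ψ|² dx = 8.7120.
⟨x⟩ = -0.66577 and ⟨x²⟩ = 0.88411.
(Δx)² = 0.88411 − (-0.66577)² = 0.44086.

0.441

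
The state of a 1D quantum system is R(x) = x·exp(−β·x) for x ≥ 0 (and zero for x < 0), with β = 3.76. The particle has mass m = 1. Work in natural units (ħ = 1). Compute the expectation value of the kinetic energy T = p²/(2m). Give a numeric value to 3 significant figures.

T = −(ħ²/2m) d²/dx², so ⟨T⟩ = −(ħ²/2m) ∫ R*·R'' dx / ∫|R|² dx; with m = 1.
Differentiate x·exp(−β·x) with the product rule; every integrand then reduces to terms xʲ·e^(−2βx) on [0, ∞), with ∫₀^∞ xʲ·e^(−2βx) dx = j!/(2β)^(j+1).
State is unnormalized: ∫|R|² dx = 0.0047030, and ∫R*·(−ħ²/2m · R'') dx = 0.033245, so ⟨T⟩ = 0.033245 / 0.0047030.
⟨T⟩ = 7.0688.

7.07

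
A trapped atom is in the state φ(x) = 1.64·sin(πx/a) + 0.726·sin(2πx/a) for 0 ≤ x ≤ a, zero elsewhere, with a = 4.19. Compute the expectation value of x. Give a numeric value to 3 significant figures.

1.54

⟨x⟩ = ∫ x·|φ|² dx / ∫|φ|² dx (integrals over the domain).
On 0 ≤ x ≤ a (j ≠ l): ∫sin²(jπx/a) dx = a/2, ∫sin(jπx/a)·sin(lπx/a) dx = 0; diagonal moments ∫x·sin²(jπx/a) dx = a²/4, ∫x²·sin²(jπx/a) dx = a³·(1/6 − 1/(4j²π²)); cross terms ∫x·sin(jπx/a)·sin(lπx/a) dx = 0 for j + l even and −4jla²/(π²(j² − l²)²) for j + l odd, ∫x²·sin(jπx/a)·sin(lπx/a) dx = (−1)^(j+l)·4jla³/(π²(j² − l²)²); higher powers the same way via product-to-sum and parts.
State is unnormalized: ∫|φ|² dx = 6.7389, and ∫φ*·x·φ dx = 10.353, so ⟨x⟩ = 10.353 / 6.7389.
⟨x⟩ = 1.5363.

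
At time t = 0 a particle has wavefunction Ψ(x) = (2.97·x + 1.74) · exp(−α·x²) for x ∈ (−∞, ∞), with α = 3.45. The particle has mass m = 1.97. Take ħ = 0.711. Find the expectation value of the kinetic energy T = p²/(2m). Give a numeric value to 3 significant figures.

0.597

T = −(ħ²/2m) d²/dx², so ⟨T⟩ = −(ħ²/2m) ∫ Ψ*·Ψ'' dx / ∫|Ψ|² dx; with m = 1.97.
Expand each integrand as polynomial × e^(−2αx²) and use ∫x^(2j)·e^(−2αx²) dx = (2j−1)!!/(4α)^j · √(π/(2α)), odd powers → 0; here √(π/(2α)) = 0.67476. Differentiate with the product rule, d/dx e^(−αx²) = −2αx·e^(−αx²).
State is unnormalized: ∫|Ψ|² dx = 2.4742, and ∫Ψ*·(−ħ²/2m · Ψ'') dx = 1.4770, so ⟨T⟩ = 1.4770 / 2.4742.
⟨T⟩ = 0.59698.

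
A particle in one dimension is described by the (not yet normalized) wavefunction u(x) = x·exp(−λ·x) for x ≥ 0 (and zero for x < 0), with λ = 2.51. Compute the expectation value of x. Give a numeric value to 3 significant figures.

0.598

⟨x⟩ = ∫ x·|u|² dx / ∫|u|² dx (integrals over the domain).
Every integrand reduces to terms xʲ·e^(−2λx) on [0, ∞); use ∫₀^∞ xʲ·e^(−2λx) dx = j!/(2λ)^(j+1).
State is unnormalized: ∫|u|² dx = 0.015810, and ∫u*·x·u dx = 0.0094479, so ⟨x⟩ = 0.0094479 / 0.015810.
⟨x⟩ = 0.59761.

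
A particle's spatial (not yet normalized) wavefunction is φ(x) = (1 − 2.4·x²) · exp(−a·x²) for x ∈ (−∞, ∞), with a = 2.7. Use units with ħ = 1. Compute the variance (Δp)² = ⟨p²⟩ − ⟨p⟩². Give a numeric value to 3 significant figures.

6.87

Compute ⟨p⟩ and ⟨p²⟩ separately; (Δp)² = ⟨p²⟩ − ⟨p⟩².
Expand each integrand as polynomial × e^(−2ax²) and use ∫x^(2j)·e^(−2ax²) dx = (2j−1)!!/(4a)^j · √(π/(2a)), odd powers → 0; here √(π/(2a)) = 0.76274. Differentiate with the product rule, d/dx e^(−ax²) = −2ax·e^(−ax²).
Normalization: ∫|φ|² dx = 0.53674.
⟨p⟩ = 0.0000 and ⟨p²⟩ = 6.8684.
(Δp)² = 6.8684 − (0.0000)² = 6.8684.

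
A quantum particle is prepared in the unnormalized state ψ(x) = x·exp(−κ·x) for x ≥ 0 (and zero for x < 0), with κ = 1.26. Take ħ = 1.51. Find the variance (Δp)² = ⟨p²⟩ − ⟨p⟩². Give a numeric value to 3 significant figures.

3.62

Compute ⟨p⟩ and ⟨p²⟩ separately; (Δp)² = ⟨p²⟩ − ⟨p⟩².
Differentiate x·exp(−κ·x) with the product rule; every integrand then reduces to terms xʲ·e^(−2κx) on [0, ∞), with ∫₀^∞ xʲ·e^(−2κx) dx = j!/(2κ)^(j+1).
Normalization: ∫|ψ|² dx = 0.12498.
⟨p⟩ = 0.0000 and ⟨p²⟩ = 3.6199.
(Δp)² = 3.6199 − (0.0000)² = 3.6199.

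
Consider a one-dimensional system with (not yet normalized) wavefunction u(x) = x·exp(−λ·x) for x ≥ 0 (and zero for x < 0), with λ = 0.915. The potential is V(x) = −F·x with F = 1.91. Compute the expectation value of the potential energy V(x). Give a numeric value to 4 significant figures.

⟨V⟩ = ∫ V(x)·|u|² dx / ∫|u|² dx.
Every integrand reduces to terms xʲ·e^(−2λx) on [0, ∞); use ∫₀^∞ xʲ·e^(−2λx) dx = j!/(2λ)^(j+1).
State is unnormalized: ∫|u|² dx = 0.32634, and ∫u*·V(x)·u dx = -1.0218, so ⟨V⟩ = -1.0218 / 0.32634.
⟨V⟩ = -3.1311.

-3.131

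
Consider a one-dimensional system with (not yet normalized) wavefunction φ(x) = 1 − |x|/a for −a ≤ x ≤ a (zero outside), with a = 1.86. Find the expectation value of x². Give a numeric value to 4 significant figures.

⟨x²⟩ = ∫ x²·|φ|² dx / ∫|φ|² dx (integrals over the domain).
φ is even, so ∫ over [−a, a] = 2∫₀ᵃ with φ = 1 − x/a there: ∫₀ᵃ (1 − x/a)² dx = a/3, ∫₀ᵃ x²(1 − x/a)² dx = a³/30, ∫₀ᵃ x⁴(1 − x/a)² dx = a⁵/105.
State is unnormalized: ∫|φ|² dx = 1.2400, and ∫φ*·x²·φ dx = 0.42899, so ⟨x²⟩ = 0.42899 / 1.2400.
⟨x²⟩ = 0.34596.

0.3460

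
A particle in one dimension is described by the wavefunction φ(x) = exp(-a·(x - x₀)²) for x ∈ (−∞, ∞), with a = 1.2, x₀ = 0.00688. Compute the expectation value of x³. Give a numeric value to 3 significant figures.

⟨x³⟩ = ∫ x³·|φ|² dx / ∫|φ|² dx (integrals over the domain).
Gaussian moments (u = x − x₀): ∫u^(2j)·e^(−2au²) du = (2j−1)!!/(4a)^j · √(π/(2a)), odd powers integrate to 0; here √(π/(2a)) = 1.1441.
State is unnormalized: ∫|φ|² dx = 1.1441, and ∫φ*·x³·φ dx = 0.0049201, so ⟨x³⟩ = 0.0049201 / 1.1441.
⟨x³⟩ = 0.0043003.

0.00430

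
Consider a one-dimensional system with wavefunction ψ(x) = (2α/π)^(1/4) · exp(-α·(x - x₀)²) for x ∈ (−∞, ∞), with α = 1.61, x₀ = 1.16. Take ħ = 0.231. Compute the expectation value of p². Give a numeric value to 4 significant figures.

0.08591

p² ψ = −ħ² d²ψ/dx²; ⟨p²⟩ = −ħ² ∫ ψ*·ψ'' dx.
Gaussian moments (u = x − x₀): ∫u^(2j)·e^(−2αu²) du = (2j−1)!!/(4α)^j · √(π/(2α)), odd powers integrate to 0; here √(π/(2α)) = 0.98775. Derivatives: d/dx e^(−αu²) = −2αu·e^(−αu²), d²/dx² e^(−αu²) = (4α²u² − 2α)·e^(−αu²).
⟨p²⟩ = 0.085911.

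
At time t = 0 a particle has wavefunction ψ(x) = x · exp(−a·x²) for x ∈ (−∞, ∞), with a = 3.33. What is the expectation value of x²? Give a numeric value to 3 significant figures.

0.225

⟨x²⟩ = ∫ x²·|ψ|² dx / ∫|ψ|² dx (integrals over the domain).
Expand each integrand as polynomial × e^(−2ax²) and use ∫x^(2j)·e^(−2ax²) dx = (2j−1)!!/(4a)^j · √(π/(2a)), odd powers → 0; here √(π/(2a)) = 0.68681.
State is unnormalized: ∫|ψ|² dx = 0.051562, and ∫ψ*·x²·ψ dx = 0.011613, so ⟨x²⟩ = 0.011613 / 0.051562.
⟨x²⟩ = 0.22523.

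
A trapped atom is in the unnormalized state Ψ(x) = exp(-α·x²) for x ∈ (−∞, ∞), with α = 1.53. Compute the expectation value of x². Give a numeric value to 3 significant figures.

0.163

⟨x²⟩ = ∫ x²·|Ψ|² dx / ∫|Ψ|² dx (integrals over the domain).
Gaussian moments: ∫x^(2j)·e^(−2αx²) dx = (2j−1)!!/(4α)^j · √(π/(2α)), odd powers integrate to 0; here √(π/(2α)) = 1.0132.
State is unnormalized: ∫|Ψ|² dx = 1.0132, and ∫Ψ*·x²·Ψ dx = 0.16556, so ⟨x²⟩ = 0.16556 / 1.0132.
⟨x²⟩ = 0.16340.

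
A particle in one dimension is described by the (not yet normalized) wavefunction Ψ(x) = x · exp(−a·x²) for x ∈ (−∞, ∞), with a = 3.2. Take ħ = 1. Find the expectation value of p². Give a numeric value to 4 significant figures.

p² Ψ = −ħ² d²Ψ/dx²; ⟨p²⟩ = −ħ² ∫ Ψ*·Ψ'' dx / ∫|Ψ|² dx.
Expand each integrand as polynomial × e^(−2ax²) and use ∫x^(2j)·e^(−2ax²) dx = (2j−1)!!/(4a)^j · √(π/(2a)), odd powers → 0; here √(π/(2a)) = 0.70062. Differentiate with the product rule, d/dx e^(−ax²) = −2ax·e^(−ax²).
State is unnormalized: ∫|Ψ|² dx = 0.054736, and ∫Ψ*·(−ħ² Ψ'') dx = 0.52547, so ⟨p²⟩ = 0.52547 / 0.054736.
⟨p²⟩ = 9.6000.

9.600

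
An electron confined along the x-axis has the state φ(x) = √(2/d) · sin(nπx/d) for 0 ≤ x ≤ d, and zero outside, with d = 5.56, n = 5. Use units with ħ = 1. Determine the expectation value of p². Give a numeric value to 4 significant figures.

p² φ = −ħ² d²φ/dx²; ⟨p²⟩ = −ħ² ∫ φ*·φ'' dx.
d/dx sin(nπx/d) = (nπ/d)·cos(nπx/d) and d²/dx² sin(nπx/d) = −(nπ/d)²·sin(nπx/d); on 0 ≤ x ≤ d, ∫sin²(nπx/d) dx = d/2 and ∫sin(nπx/d)·cos(nπx/d) dx = 0.
⟨p²⟩ = 7.9816.

7.982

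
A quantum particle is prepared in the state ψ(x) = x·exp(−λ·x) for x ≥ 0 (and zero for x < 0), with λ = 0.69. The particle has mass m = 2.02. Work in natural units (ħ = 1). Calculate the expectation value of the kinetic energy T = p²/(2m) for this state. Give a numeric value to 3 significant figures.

T = −(ħ²/2m) d²/dx², so ⟨T⟩ = −(ħ²/2m) ∫ ψ*·ψ'' dx / ∫|ψ|² dx; with m = 2.02.
Differentiate x·exp(−λ·x) with the product rule; every integrand then reduces to terms xʲ·e^(−2λx) on [0, ∞), with ∫₀^∞ xʲ·e^(−2λx) dx = j!/(2λ)^(j+1).
State is unnormalized: ∫|ψ|² dx = 0.76101, and ∫ψ*·(−ħ²/2m · ψ'') dx = 0.089683, so ⟨T⟩ = 0.089683 / 0.76101.
⟨T⟩ = 0.11785.

0.118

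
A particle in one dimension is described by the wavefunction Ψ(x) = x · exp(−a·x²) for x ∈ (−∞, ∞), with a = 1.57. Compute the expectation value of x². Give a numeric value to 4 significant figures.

⟨x²⟩ = ∫ x²·|Ψ|² dx / ∫|Ψ|² dx (integrals over the domain).
Expand each integrand as polynomial × e^(−2ax²) and use ∫x^(2j)·e^(−2ax²) dx = (2j−1)!!/(4a)^j · √(π/(2a)), odd powers → 0; here √(π/(2a)) = 1.0003.
State is unnormalized: ∫|Ψ|² dx = 0.15928, and ∫Ψ*·x²·Ψ dx = 0.076087, so ⟨x²⟩ = 0.076087 / 0.15928.
⟨x²⟩ = 0.47771.

0.4777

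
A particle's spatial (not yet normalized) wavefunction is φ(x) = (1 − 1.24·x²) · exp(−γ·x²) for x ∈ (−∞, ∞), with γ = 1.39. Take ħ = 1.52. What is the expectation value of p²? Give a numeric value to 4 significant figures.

p² φ = −ħ² d²φ/dx²; ⟨p²⟩ = −ħ² ∫ φ*·φ'' dx / ∫|φ|² dx.
Expand each integrand as polynomial × e^(−2γx²) and use ∫x^(2j)·e^(−2γx²) dx = (2j−1)!!/(4γ)^j · √(π/(2γ)), odd powers → 0; here √(π/(2γ)) = 1.0630. Differentiate with the product rule, d/dx e^(−γx²) = −2γx·e^(−γx²).
State is unnormalized: ∫|φ|² dx = 0.74751, and ∫φ*·(−ħ² φ'') dx = 6.1253, so ⟨p²⟩ = 6.1253 / 0.74751.
⟨p²⟩ = 8.1943.

8.194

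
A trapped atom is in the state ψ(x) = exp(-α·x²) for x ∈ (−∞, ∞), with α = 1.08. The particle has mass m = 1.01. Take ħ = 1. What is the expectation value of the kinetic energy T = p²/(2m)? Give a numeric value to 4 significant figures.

T = −(ħ²/2m) d²/dx², so ⟨T⟩ = −(ħ²/2m) ∫ ψ*·ψ'' dx / ∫|ψ|² dx; with m = 1.01.
Gaussian moments: ∫x^(2j)·e^(−2αx²) dx = (2j−1)!!/(4α)^j · √(π/(2α)), odd powers integrate to 0; here √(π/(2α)) = 1.2060. Derivatives: d/dx e^(−αx²) = −2αx·e^(−αx²), d²/dx² e^(−αx²) = (4α²x² − 2α)·e^(−αx²).
State is unnormalized: ∫|ψ|² dx = 1.2060, and ∫ψ*·(−ħ²/2m · ψ'') dx = 0.64479, so ⟨T⟩ = 0.64479 / 1.2060.
⟨T⟩ = 0.53465.

0.5347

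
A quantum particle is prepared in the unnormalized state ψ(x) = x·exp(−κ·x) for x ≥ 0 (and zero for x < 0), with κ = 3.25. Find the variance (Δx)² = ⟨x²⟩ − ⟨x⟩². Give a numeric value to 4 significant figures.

0.07101

Compute ⟨x⟩ and ⟨x²⟩ separately, then (Δx)² = ⟨x²⟩ − ⟨x⟩².
Every integrand reduces to terms xʲ·e^(−2κx) on [0, ∞); use ∫₀^∞ xʲ·e^(−2κx) dx = j!/(2κ)^(j+1).
Normalization: ∫|ψ|² dx = 0.0072827.
⟨x⟩ = 0.46154 and ⟨x²⟩ = 0.28402.
(Δx)² = 0.28402 − (0.46154)² = 0.071006.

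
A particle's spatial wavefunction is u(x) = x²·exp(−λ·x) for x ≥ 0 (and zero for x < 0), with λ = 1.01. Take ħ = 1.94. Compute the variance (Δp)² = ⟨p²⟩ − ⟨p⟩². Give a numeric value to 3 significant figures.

Compute ⟨p⟩ and ⟨p²⟩ separately; (Δp)² = ⟨p²⟩ − ⟨p⟩².
Differentiate x²·exp(−λ·x) with the product rule; every integrand then reduces to terms xʲ·e^(−2λx) on [0, ∞), with ∫₀^∞ xʲ·e^(−2λx) dx = j!/(2λ)^(j+1).
Normalization: ∫|u|² dx = 0.71360.
⟨p⟩ = 0.0000 and ⟨p²⟩ = 1.2797.
(Δp)² = 1.2797 − (0.0000)² = 1.2797.

1.28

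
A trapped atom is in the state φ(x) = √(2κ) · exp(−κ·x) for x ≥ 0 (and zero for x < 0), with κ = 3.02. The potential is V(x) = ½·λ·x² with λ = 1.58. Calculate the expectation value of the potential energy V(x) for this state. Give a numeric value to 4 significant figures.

⟨V⟩ = ∫ V(x)·|φ|² dx.
Every integrand reduces to terms xʲ·e^(−2κx) on [0, ∞); use ∫₀^∞ xʲ·e^(−2κx) dx = j!/(2κ)^(j+1).
⟨V⟩ = 0.043310.

0.04331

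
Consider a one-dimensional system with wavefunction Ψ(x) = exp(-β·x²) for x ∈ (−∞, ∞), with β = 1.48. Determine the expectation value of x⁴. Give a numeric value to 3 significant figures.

0.0856

⟨x⁴⟩ = ∫ x⁴·|Ψ|² dx / ∫|Ψ|² dx (integrals over the domain).
Gaussian moments: ∫x^(2j)·e^(−2βx²) dx = (2j−1)!!/(4β)^j · √(π/(2β)), odd powers integrate to 0; here √(π/(2β)) = 1.0302.
State is unnormalized: ∫|Ψ|² dx = 1.0302, and ∫Ψ*·x⁴·Ψ dx = 0.088187, so ⟨x⁴⟩ = 0.088187 / 1.0302.
⟨x⁴⟩ = 0.085601.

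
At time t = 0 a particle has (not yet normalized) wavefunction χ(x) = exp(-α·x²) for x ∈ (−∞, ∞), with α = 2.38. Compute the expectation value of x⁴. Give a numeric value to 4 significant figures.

0.03310

⟨x⁴⟩ = ∫ x⁴·|χ|² dx / ∫|χ|² dx (integrals over the domain).
Gaussian moments: ∫x^(2j)·e^(−2αx²) dx = (2j−1)!!/(4α)^j · √(π/(2α)), odd powers integrate to 0; here √(π/(2α)) = 0.81240.
State is unnormalized: ∫|χ|² dx = 0.81240, and ∫χ*·x⁴·χ dx = 0.026892, so ⟨x⁴⟩ = 0.026892 / 0.81240.
⟨x⁴⟩ = 0.033101.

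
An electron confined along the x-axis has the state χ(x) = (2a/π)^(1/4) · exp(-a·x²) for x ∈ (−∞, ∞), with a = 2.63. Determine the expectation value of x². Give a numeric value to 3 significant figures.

⟨x²⟩ = ∫ x²·|χ|² dx (integrals over the domain).
Gaussian moments: ∫x^(2j)·e^(−2ax²) dx = (2j−1)!!/(4a)^j · √(π/(2a)), odd powers integrate to 0; here √(π/(2a)) = 0.77283.
⟨x²⟩ = 0.095057.

0.0951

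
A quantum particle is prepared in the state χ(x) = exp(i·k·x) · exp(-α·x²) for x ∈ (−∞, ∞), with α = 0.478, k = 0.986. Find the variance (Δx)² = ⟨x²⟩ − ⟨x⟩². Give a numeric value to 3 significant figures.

Compute ⟨x⟩ and ⟨x²⟩ separately, then (Δx)² = ⟨x²⟩ − ⟨x⟩².
Gaussian moments: ∫x^(2j)·e^(−2αx²) dx = (2j−1)!!/(4α)^j · √(π/(2α)), odd powers integrate to 0; here √(π/(2α)) = 1.8128.
Normalization: ∫|χ|² dx = 1.8128.
⟨x⟩ = 0.0000 and ⟨x²⟩ = 0.52301.
(Δx)² = 0.52301 − (0.0000)² = 0.52301.

0.523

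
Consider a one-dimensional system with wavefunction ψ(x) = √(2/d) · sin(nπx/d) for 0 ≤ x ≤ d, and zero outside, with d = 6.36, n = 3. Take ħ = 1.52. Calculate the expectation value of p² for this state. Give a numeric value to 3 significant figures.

5.07

p² ψ = −ħ² d²ψ/dx²; ⟨p²⟩ = −ħ² ∫ ψ*·ψ'' dx.
d/dx sin(nπx/d) = (nπ/d)·cos(nπx/d) and d²/dx² sin(nπx/d) = −(nπ/d)²·sin(nπx/d); on 0 ≤ x ≤ d, ∫sin²(nπx/d) dx = d/2 and ∫sin(nπx/d)·cos(nπx/d) dx = 0.
⟨p²⟩ = 5.0736.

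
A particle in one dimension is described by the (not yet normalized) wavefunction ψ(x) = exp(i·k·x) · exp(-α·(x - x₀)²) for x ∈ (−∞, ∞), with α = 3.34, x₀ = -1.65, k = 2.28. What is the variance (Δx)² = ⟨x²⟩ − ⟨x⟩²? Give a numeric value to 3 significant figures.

Compute ⟨x⟩ and ⟨x²⟩ separately, then (Δx)² = ⟨x²⟩ − ⟨x⟩².
Gaussian moments (u = x − x₀): ∫u^(2j)·e^(−2αu²) du = (2j−1)!!/(4α)^j · √(π/(2α)), odd powers integrate to 0; here √(π/(2α)) = 0.68578.
Normalization: ∫|ψ|² dx = 0.68578.
⟨x⟩ = -1.6500 and ⟨x²⟩ = 2.7974.
(Δx)² = 2.7974 − (-1.6500)² = 0.074850.

0.0749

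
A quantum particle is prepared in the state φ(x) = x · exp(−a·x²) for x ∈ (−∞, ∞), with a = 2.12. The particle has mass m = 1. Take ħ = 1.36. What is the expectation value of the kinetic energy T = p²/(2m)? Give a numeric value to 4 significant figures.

5.882

T = −(ħ²/2m) d²/dx², so ⟨T⟩ = −(ħ²/2m) ∫ φ*·φ'' dx / ∫|φ|² dx; with m = 1.
Expand each integrand as polynomial × e^(−2ax²) and use ∫x^(2j)·e^(−2ax²) dx = (2j−1)!!/(4a)^j · √(π/(2a)), odd powers → 0; here √(π/(2a)) = 0.86078. Differentiate with the product rule, d/dx e^(−ax²) = −2ax·e^(−ax²).
State is unnormalized: ∫|φ|² dx = 0.10151, and ∫φ*·(−ħ²/2m · φ'') dx = 0.59704, so ⟨T⟩ = 0.59704 / 0.10151.
⟨T⟩ = 5.8817.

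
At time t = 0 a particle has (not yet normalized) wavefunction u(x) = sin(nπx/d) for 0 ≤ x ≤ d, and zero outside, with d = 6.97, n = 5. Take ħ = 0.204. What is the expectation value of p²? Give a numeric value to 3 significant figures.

0.211

p² u = −ħ² d²u/dx²; ⟨p²⟩ = −ħ² ∫ u*·u'' dx / ∫|u|² dx.
d/dx sin(nπx/d) = (nπ/d)·cos(nπx/d) and d²/dx² sin(nπx/d) = −(nπ/d)²·sin(nπx/d); on 0 ≤ x ≤ d, ∫sin²(nπx/d) dx = d/2 and ∫sin(nπx/d)·cos(nπx/d) dx = 0.
State is unnormalized: ∫|u|² dx = 3.4850, and ∫u*·(−ħ² u'') dx = 0.73661, so ⟨p²⟩ = 0.73661 / 3.4850.
⟨p²⟩ = 0.21137.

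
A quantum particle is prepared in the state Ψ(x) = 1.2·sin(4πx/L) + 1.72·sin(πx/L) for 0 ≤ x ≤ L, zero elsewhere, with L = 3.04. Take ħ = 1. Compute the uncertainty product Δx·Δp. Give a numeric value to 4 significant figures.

Δx = √(⟨x²⟩−⟨x⟩²), Δp = √(⟨p²⟩−⟨p⟩²).
On 0 ≤ x ≤ L (j ≠ l): ∫sin²(jπx/L) dx = L/2, ∫sin(jπx/L)·sin(lπx/L) dx = 0; diagonal moments ∫x·sin²(jπx/L) dx = L²/4, ∫x²·sin²(jπx/L) dx = L³·(1/6 − 1/(4j²π²)); cross terms ∫x·sin(jπx/L)·sin(lπx/L) dx = 0 for j + l even and −4jlL²/(π²(j² − l²)²) for j + l odd, ∫x²·sin(jπx/L)·sin(lπx/L) dx = (−1)^(j+l)·4jlL³/(π²(j² − l²)²); higher powers the same way via product-to-sum and parts. d²/dx² sin(jπx/L) = −(jπ/L)²·sin(jπx/L); on 0 ≤ x ≤ L, ∫sin²(jπx/L) dx = L/2 and ∫sin(jπx/L)·sin(lπx/L) dx = 0 for j ≠ l, so only diagonal terms survive in ∫|Ψ|² and ∫Ψ·Ψ″; ∫Ψ·Ψ′ dx = [Ψ²/2] between the walls = 0.
Normalization: ∫|Ψ|² dx = 6.6856.
⟨x⟩ = 1.4789, ⟨x²⟩ = 2.6311 ⇒ Δx = 0.66630.
⟨p⟩ = 0.0000, ⟨p²⟩ = 6.3125 ⇒ Δp = 2.5125.
Δx·Δp = 1.6741.

1.674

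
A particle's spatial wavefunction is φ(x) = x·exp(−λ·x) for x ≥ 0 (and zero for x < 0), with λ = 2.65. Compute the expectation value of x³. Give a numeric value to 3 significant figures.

⟨x³⟩ = ∫ x³·|φ|² dx / ∫|φ|² dx (integrals over the domain).
Every integrand reduces to terms xʲ·e^(−2λx) on [0, ∞); use ∫₀^∞ xʲ·e^(−2λx) dx = j!/(2λ)^(j+1).
State is unnormalized: ∫|φ|² dx = 0.013434, and ∫φ*·x³·φ dx = 0.0054141, so ⟨x³⟩ = 0.0054141 / 0.013434.
⟨x³⟩ = 0.40302.

0.403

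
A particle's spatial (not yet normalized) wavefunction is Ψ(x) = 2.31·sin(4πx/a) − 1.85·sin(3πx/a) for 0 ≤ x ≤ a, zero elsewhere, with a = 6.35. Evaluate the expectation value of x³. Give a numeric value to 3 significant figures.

106.

⟨x³⟩ = ∫ x³·|Ψ|² dx / ∫|Ψ|² dx (integrals over the domain).
On 0 ≤ x ≤ a (j ≠ l): ∫sin²(jπx/a) dx = a/2, ∫sin(jπx/a)·sin(lπx/a) dx = 0; diagonal moments ∫x·sin²(jπx/a) dx = a²/4, ∫x²·sin²(jπx/a) dx = a³·(1/6 − 1/(4j²π²)); cross terms ∫x·sin(jπx/a)·sin(lπx/a) dx = 0 for j + l even and −4jla²/(π²(j² − l²)²) for j + l odd, ∫x²·sin(jπx/a)·sin(lπx/a) dx = (−1)^(j+l)·4jla³/(π²(j² − l²)²); higher powers the same way via product-to-sum and parts.
State is unnormalized: ∫|Ψ|² dx = 27.809, and ∫Ψ*·x³·Ψ dx = 2949.3, so ⟨x³⟩ = 2949.3 / 27.809.
⟨x³⟩ = 106.06.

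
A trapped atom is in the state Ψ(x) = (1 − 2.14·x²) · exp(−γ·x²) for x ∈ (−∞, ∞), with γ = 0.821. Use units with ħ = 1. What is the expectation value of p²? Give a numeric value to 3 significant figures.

4.46

p² Ψ = −ħ² d²Ψ/dx²; ⟨p²⟩ = −ħ² ∫ Ψ*·Ψ'' dx / ∫|Ψ|² dx.
Expand each integrand as polynomial × e^(−2γx²) and use ∫x^(2j)·e^(−2γx²) dx = (2j−1)!!/(4γ)^j · √(π/(2γ)), odd powers → 0; here √(π/(2γ)) = 1.3832. Differentiate with the product rule, d/dx e^(−γx²) = −2γx·e^(−γx²).
State is unnormalized: ∫|Ψ|² dx = 1.3426, and ∫Ψ*·(−ħ² Ψ'') dx = 5.9913, so ⟨p²⟩ = 5.9913 / 1.3426.
⟨p²⟩ = 4.4625.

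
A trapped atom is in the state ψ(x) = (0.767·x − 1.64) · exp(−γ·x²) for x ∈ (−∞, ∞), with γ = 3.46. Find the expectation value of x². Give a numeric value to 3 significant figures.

⟨x²⟩ = ∫ x²·|ψ|² dx / ∫|ψ|² dx (integrals over the domain).
Expand each integrand as polynomial × e^(−2γx²) and use ∫x^(2j)·e^(−2γx²) dx = (2j−1)!!/(4γ)^j · √(π/(2γ)), odd powers → 0; here √(π/(2γ)) = 0.67379.
State is unnormalized: ∫|ψ|² dx = 1.8409, and ∫ψ*·x²·ψ dx = 0.13715, so ⟨x²⟩ = 0.13715 / 1.8409.
⟨x²⟩ = 0.074503.

0.0745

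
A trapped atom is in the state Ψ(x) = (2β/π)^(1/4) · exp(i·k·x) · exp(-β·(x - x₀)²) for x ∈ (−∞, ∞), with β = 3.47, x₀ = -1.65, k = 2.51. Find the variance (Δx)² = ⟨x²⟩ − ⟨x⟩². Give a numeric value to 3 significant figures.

Compute ⟨x⟩ and ⟨x²⟩ separately, then (Δx)² = ⟨x²⟩ − ⟨x⟩².
Gaussian moments (u = x − x₀): ∫u^(2j)·e^(−2βu²) du = (2j−1)!!/(4β)^j · √(π/(2β)), odd powers integrate to 0; here √(π/(2β)) = 0.67281.
⟨x⟩ = -1.6500 and ⟨x²⟩ = 2.7945.
(Δx)² = 2.7945 − (-1.6500)² = 0.072046.

0.0720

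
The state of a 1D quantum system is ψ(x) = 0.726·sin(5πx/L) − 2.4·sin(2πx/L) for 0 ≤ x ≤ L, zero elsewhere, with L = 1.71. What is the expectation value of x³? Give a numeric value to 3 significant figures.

1.23

⟨x³⟩ = ∫ x³·|ψ|² dx / ∫|ψ|² dx (integrals over the domain).
On 0 ≤ x ≤ L (j ≠ l): ∫sin²(jπx/L) dx = L/2, ∫sin(jπx/L)·sin(lπx/L) dx = 0; diagonal moments ∫x·sin²(jπx/L) dx = L²/4, ∫x²·sin²(jπx/L) dx = L³·(1/6 − 1/(4j²π²)); cross terms ∫x·sin(jπx/L)·sin(lπx/L) dx = 0 for j + l even and −4jlL²/(π²(j² − l²)²) for j + l odd, ∫x²·sin(jπx/L)·sin(lπx/L) dx = (−1)^(j+l)·4jlL³/(π²(j² − l²)²); higher powers the same way via product-to-sum and parts.
State is unnormalized: ∫|ψ|² dx = 5.3754, and ∫ψ*·x³·ψ dx = 6.6338, so ⟨x³⟩ = 6.6338 / 5.3754.
⟨x³⟩ = 1.2341.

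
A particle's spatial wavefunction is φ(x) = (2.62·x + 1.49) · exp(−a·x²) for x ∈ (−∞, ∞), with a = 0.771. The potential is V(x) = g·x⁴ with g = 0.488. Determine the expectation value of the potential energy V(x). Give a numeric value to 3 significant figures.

⟨V⟩ = ∫ V(x)·|φ|² dx / ∫|φ|² dx.
Expand each integrand as polynomial × e^(−2ax²) and use ∫x^(2j)·e^(−2ax²) dx = (2j−1)!!/(4a)^j · √(π/(2a)), odd powers → 0; here √(π/(2a)) = 1.4274.
State is unnormalized: ∫|φ|² dx = 6.3459, and ∫φ*·V(x)·φ dx = 2.9329, so ⟨V⟩ = 2.9329 / 6.3459.
⟨V⟩ = 0.46217.

0.462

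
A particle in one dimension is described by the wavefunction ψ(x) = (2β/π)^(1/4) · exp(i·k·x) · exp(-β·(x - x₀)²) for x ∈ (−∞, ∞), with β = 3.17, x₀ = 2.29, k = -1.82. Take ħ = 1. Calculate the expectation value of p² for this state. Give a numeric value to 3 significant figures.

p² ψ = −ħ² d²ψ/dx²; ⟨p²⟩ = −ħ² ∫ ψ*·ψ'' dx.
Gaussian moments (u = x − x₀): ∫u^(2j)·e^(−2βu²) du = (2j−1)!!/(4β)^j · √(π/(2β)), odd powers integrate to 0; here √(π/(2β)) = 0.70393. Derivatives: ψ′ = (ik − 2βu)·ψ, ψ″ = ((ik − 2βu)² − 2β)·ψ; the odd-in-u pieces drop out.
⟨p²⟩ = 6.4824.

6.48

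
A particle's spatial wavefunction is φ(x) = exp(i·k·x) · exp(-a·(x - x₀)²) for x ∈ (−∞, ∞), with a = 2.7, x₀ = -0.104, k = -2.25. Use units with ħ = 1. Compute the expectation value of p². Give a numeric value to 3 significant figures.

p² φ = −ħ² d²φ/dx²; ⟨p²⟩ = −ħ² ∫ φ*·φ'' dx / ∫|φ|² dx.
Gaussian moments (u = x − x₀): ∫u^(2j)·e^(−2au²) du = (2j−1)!!/(4a)^j · √(π/(2a)), odd powers integrate to 0; here √(π/(2a)) = 0.76274. Derivatives: φ′ = (ik − 2au)·φ, φ″ = ((ik − 2au)² − 2a)·φ; the odd-in-u pieces drop out.
State is unnormalized: ∫|φ|² dx = 0.76274, and ∫φ*·(−ħ² φ'') dx = 5.9208, so ⟨p²⟩ = 5.9208 / 0.76274.
⟨p²⟩ = 7.7625.

7.76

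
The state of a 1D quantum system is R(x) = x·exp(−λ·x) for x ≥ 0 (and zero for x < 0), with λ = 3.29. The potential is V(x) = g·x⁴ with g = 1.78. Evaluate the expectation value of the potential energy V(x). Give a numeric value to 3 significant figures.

0.342

⟨V⟩ = ∫ V(x)·|R|² dx / ∫|R|² dx.
Every integrand reduces to terms xʲ·e^(−2λx) on [0, ∞); use ∫₀^∞ xʲ·e^(−2λx) dx = j!/(2λ)^(j+1).
State is unnormalized: ∫|R|² dx = 0.0070202, and ∫R*·V(x)·R dx = 0.0023998, so ⟨V⟩ = 0.0023998 / 0.0070202.
⟨V⟩ = 0.34184.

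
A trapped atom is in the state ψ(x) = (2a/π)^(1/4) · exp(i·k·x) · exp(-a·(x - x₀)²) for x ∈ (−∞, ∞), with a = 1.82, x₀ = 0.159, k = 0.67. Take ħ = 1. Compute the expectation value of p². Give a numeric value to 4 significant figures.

2.269

p² ψ = −ħ² d²ψ/dx²; ⟨p²⟩ = −ħ² ∫ ψ*·ψ'' dx.
Gaussian moments (u = x − x₀): ∫u^(2j)·e^(−2au²) du = (2j−1)!!/(4a)^j · √(π/(2a)), odd powers integrate to 0; here √(π/(2a)) = 0.92902. Derivatives: ψ′ = (ik − 2au)·ψ, ψ″ = ((ik − 2au)² − 2a)·ψ; the odd-in-u pieces drop out.
⟨p²⟩ = 2.2689.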